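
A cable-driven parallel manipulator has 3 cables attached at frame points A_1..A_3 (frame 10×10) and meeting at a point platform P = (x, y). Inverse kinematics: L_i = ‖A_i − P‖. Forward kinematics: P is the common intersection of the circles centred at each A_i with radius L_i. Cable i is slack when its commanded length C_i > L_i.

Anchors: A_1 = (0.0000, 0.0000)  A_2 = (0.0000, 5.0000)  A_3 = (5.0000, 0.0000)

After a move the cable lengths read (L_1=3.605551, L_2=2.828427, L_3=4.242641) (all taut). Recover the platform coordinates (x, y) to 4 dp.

each cable: (A_i−P)·(A_i−P) = L_i²; let c_i = ‖A_i‖²−L_i²
c_1 = 0.0000+0.0000−13.0000 = -13.0000
row 1: 0.0000x − 10.0000y = -30.0000  (c_2=17.0000)
row 2: -10.0000x + 0.0000y = -20.0000  (c_3=7.0000)
Cramer on rows 1–2 → x = 2.0000, y = 3.0000

(2.0000, 3.0000)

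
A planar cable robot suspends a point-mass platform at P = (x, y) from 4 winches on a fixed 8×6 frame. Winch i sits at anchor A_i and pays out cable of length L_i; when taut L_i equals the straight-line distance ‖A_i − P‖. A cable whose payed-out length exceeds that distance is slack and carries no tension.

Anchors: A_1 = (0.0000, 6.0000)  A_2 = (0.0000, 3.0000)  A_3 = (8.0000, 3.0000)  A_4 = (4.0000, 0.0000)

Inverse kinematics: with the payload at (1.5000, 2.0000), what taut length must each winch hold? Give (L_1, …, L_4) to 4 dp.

(4.2720, 1.8028, 6.5765, 3.2016)

L_1: Δ = A_1−P = (-1.5000, 4.0000) → ‖Δ‖ = √18.2500 = 4.2720
L_2: Δ = A_2−P = (-1.5000, 1.0000) → ‖Δ‖ = √3.2500 = 1.8028
L_3: Δ = A_3−P = (6.5000, 1.0000) → ‖Δ‖ = √43.2500 = 6.5765
L_4: Δ = A_4−P = (2.5000, -2.0000) → ‖Δ‖ = √10.2500 = 3.2016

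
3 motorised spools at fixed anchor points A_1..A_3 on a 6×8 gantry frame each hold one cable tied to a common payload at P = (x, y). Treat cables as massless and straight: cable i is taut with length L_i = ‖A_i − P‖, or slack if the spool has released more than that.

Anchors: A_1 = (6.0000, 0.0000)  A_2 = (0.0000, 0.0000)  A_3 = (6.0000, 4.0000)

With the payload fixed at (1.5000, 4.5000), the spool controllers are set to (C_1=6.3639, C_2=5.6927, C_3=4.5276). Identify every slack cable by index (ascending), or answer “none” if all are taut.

2

cable 1: √((4.5000)²+(-4.5000)²)=6.3640, C_1=6.3639: taut
cable 2: √((-1.5000)²+(-4.5000)²)=4.7434, C_2=5.6927: slack
cable 3: √((4.5000)²+(-0.5000)²)=4.5277, C_3=4.5276: taut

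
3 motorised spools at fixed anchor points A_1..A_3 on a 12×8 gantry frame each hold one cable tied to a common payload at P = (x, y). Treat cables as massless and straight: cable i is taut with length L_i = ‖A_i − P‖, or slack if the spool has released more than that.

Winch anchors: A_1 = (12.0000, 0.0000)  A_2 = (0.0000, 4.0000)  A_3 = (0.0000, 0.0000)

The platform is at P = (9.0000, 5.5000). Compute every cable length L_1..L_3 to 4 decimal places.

(6.2650, 9.1241, 10.5475)

L_1 = √((12.0000−9.0000)² + (0.0000−5.5000)²) = 6.2650
L_2 = √((0.0000−9.0000)² + (4.0000−5.5000)²) = 9.1241
L_3 = √((0.0000−9.0000)² + (0.0000−5.5000)²) = 10.5475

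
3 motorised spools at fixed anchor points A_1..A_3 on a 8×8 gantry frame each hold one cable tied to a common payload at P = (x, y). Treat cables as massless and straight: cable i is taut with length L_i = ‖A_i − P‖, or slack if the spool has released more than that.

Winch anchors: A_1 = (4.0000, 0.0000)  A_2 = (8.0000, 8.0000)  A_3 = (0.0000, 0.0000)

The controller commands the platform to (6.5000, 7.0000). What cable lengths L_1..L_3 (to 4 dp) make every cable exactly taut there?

L_1 = √((4.0000−6.5000)² + (0.0000−7.0000)²) = 7.4330
L_2 = √((8.0000−6.5000)² + (8.0000−7.0000)²) = 1.8028
L_3 = √((0.0000−6.5000)² + (0.0000−7.0000)²) = 9.5525

(7.4330, 1.8028, 9.5525)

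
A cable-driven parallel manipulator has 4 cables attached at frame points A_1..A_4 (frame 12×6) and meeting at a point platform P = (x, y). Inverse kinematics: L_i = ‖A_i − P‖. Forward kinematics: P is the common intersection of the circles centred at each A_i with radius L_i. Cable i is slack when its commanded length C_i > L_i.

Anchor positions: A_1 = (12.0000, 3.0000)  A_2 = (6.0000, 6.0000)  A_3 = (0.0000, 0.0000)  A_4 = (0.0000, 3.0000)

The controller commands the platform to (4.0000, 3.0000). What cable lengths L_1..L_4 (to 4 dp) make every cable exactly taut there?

cable 1: Δx=8.0000, Δy=0.0000; L_1 = √(Δx²+Δy²) = 8.0000
cable 2: Δx=2.0000, Δy=3.0000; L_2 = √(Δx²+Δy²) = 3.6056
cable 3: Δx=-4.0000, Δy=-3.0000; L_3 = √(Δx²+Δy²) = 5.0000
cable 4: Δx=-4.0000, Δy=0.0000; L_4 = √(Δx²+Δy²) = 4.0000

(8.0000, 3.6056, 5.0000, 4.0000)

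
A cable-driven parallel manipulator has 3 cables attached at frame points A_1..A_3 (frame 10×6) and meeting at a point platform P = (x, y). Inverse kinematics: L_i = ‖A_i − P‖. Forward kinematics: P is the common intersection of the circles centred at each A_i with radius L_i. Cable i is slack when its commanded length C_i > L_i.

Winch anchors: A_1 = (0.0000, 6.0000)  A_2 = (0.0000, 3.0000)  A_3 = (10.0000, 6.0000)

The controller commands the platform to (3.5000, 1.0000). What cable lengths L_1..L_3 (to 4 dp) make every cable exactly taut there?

(6.1033, 4.0311, 8.2006)

L_1: Δ = A_1−P = (-3.5000, 5.0000) → ‖Δ‖ = √37.2500 = 6.1033
L_2: Δ = A_2−P = (-3.5000, 2.0000) → ‖Δ‖ = √16.2500 = 4.0311
L_3: Δ = A_3−P = (6.5000, 5.0000) → ‖Δ‖ = √67.2500 = 8.2006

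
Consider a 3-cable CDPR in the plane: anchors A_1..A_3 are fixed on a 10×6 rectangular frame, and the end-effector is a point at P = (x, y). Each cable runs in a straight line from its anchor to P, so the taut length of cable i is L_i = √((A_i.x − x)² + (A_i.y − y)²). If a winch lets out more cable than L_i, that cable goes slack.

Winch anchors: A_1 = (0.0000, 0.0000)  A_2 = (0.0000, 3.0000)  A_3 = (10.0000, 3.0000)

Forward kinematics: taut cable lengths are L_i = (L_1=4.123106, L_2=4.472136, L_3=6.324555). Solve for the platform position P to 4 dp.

(4.0000, 1.0000)

each cable: (A_i−P)·(A_i−P) = L_i²; let c_i = ‖A_i‖²−L_i²
c_1 = 0.0000+0.0000−17.0000 = -17.0000
row 1: 0.0000x − 6.0000y = -6.0000  (c_2=-11.0000)
row 2: -20.0000x − 6.0000y = -86.0000  (c_3=69.0000)
Cramer on rows 1–2 → x = 4.0000, y = 1.0000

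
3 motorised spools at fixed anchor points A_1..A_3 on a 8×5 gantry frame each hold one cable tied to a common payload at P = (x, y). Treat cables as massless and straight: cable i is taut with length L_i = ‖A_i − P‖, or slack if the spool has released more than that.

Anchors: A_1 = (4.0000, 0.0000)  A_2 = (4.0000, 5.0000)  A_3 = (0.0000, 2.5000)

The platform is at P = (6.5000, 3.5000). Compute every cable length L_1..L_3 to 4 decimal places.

(4.3012, 2.9155, 6.5765)

cable 1: Δx=-2.5000, Δy=-3.5000; L_1 = √(Δx²+Δy²) = 4.3012
cable 2: Δx=-2.5000, Δy=1.5000; L_2 = √(Δx²+Δy²) = 2.9155
cable 3: Δx=-6.5000, Δy=-1.0000; L_3 = √(Δx²+Δy²) = 6.5765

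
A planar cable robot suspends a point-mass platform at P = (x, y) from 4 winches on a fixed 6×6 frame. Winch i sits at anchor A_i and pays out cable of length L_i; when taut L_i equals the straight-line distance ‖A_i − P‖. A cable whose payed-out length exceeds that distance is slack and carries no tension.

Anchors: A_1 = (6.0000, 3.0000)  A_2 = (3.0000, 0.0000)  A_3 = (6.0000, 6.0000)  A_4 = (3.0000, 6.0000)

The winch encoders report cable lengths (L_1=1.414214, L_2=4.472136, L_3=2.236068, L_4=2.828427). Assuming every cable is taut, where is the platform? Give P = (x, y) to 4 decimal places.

(5.0000, 4.0000)

expand ‖A_i−P‖²=L_i² and subtract eq 1 (q_i ≔ ‖A_i‖²−L_i²)
q_1 = 36.0000+9.0000−2.0000 = 43.0000
eq1−eq2 → [6.0000  6.0000]·P = 54.0000
eq1−eq3 → [0.0000  -6.0000]·P = -24.0000
eq1−eq4 → [6.0000  -6.0000]·P = 6.0000
2×2 solve → P = (5.0000, 4.0000)
check cable 4: ‖A_4−P‖² = 8.0000 ≈ L_4² = 8.0000 ✓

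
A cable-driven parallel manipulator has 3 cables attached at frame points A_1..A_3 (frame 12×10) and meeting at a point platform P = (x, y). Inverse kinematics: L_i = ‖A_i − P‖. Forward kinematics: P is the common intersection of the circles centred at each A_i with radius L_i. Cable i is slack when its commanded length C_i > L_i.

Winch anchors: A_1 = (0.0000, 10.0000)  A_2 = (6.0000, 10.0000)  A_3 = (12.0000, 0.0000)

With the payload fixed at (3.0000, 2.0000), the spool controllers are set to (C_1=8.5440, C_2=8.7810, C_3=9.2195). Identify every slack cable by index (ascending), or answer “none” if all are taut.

2

i=1: geometric 8.5440 vs commanded 8.5440 ⇒ taut
i=2: geometric 8.5440 vs commanded 8.7810 ⇒ slack
i=3: geometric 9.2195 vs commanded 9.2195 ⇒ taut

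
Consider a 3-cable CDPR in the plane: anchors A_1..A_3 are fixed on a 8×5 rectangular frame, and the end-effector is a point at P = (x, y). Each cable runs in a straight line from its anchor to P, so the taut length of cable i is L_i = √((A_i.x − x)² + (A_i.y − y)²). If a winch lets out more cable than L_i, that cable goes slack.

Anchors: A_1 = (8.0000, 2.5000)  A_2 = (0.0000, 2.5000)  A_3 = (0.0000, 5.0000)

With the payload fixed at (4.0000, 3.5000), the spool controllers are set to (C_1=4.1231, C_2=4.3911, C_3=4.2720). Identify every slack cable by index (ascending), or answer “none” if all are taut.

i=1: geometric 4.1231 vs commanded 4.1231 ⇒ taut
i=2: geometric 4.1231 vs commanded 4.3911 ⇒ slack
i=3: geometric 4.2720 vs commanded 4.2720 ⇒ taut

2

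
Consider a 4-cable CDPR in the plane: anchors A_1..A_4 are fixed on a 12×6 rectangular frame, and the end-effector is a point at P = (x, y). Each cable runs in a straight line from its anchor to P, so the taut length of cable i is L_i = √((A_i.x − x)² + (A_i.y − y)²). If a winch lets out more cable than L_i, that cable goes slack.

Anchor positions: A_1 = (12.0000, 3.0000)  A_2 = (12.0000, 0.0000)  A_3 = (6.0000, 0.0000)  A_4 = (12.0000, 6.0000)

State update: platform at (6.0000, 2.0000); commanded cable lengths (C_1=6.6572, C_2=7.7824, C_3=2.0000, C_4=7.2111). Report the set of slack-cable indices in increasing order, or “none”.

1, 2

cable 1: √((6.0000)²+(1.0000)²)=6.0828, C_1=6.6572: slack
cable 2: √((6.0000)²+(-2.0000)²)=6.3246, C_2=7.7824: slack
cable 3: √((0.0000)²+(-2.0000)²)=2.0000, C_3=2.0000: taut
cable 4: √((6.0000)²+(4.0000)²)=7.2111, C_4=7.2111: taut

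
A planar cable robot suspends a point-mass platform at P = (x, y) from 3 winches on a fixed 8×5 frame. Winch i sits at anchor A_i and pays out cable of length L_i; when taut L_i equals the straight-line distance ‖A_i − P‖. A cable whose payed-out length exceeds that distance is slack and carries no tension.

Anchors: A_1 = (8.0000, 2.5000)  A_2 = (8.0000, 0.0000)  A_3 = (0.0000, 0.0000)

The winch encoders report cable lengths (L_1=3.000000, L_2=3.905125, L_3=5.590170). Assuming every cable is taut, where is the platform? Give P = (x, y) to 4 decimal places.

circle eqns → linear via eq_j − eq_1; set k_j = A_j·A_j − L_j²
k_1 = 64.0000+6.2500−9.0000 = 61.2500
0.0000·x + 5.0000·y = k_1−k_2 = 12.5000
16.0000·x + 5.0000·y = k_1−k_3 = 92.5000
solve first two rows → x=5.0000, y=2.5000

(5.0000, 2.5000)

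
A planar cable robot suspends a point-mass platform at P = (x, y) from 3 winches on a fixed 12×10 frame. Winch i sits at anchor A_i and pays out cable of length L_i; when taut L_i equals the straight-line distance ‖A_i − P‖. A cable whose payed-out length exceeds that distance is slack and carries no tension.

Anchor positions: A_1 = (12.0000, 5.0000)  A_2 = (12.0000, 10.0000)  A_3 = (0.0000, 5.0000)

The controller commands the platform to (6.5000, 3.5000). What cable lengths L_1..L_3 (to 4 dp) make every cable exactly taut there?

L_1: Δ = A_1−P = (5.5000, 1.5000) → ‖Δ‖ = √32.5000 = 5.7009
L_2: Δ = A_2−P = (5.5000, 6.5000) → ‖Δ‖ = √72.5000 = 8.5147
L_3: Δ = A_3−P = (-6.5000, 1.5000) → ‖Δ‖ = √44.5000 = 6.6708

(5.7009, 8.5147, 6.6708)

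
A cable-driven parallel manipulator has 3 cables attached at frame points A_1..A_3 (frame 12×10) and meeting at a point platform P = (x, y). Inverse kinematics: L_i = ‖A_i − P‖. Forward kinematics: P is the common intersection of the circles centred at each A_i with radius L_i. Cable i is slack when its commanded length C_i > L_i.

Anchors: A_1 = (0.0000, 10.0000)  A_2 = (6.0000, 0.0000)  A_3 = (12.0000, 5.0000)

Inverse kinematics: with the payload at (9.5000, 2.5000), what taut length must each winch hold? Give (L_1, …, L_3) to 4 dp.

L_1 = √((0.0000−9.5000)² + (10.0000−2.5000)²) = 12.1037
L_2 = √((6.0000−9.5000)² + (0.0000−2.5000)²) = 4.3012
L_3 = √((12.0000−9.5000)² + (5.0000−2.5000)²) = 3.5355

(12.1037, 4.3012, 3.5355)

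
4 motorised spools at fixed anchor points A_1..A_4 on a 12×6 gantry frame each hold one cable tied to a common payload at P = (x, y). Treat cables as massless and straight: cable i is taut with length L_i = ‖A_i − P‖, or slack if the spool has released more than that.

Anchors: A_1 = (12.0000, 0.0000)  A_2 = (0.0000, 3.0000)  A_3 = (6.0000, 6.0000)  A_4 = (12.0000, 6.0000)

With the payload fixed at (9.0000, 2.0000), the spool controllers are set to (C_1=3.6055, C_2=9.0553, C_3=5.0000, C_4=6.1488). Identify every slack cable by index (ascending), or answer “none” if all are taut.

cable 1: √((3.0000)²+(-2.0000)²)=3.6056, C_1=3.6055: taut
cable 2: √((-9.0000)²+(1.0000)²)=9.0554, C_2=9.0553: taut
cable 3: √((-3.0000)²+(4.0000)²)=5.0000, C_3=5.0000: taut
cable 4: √((3.0000)²+(4.0000)²)=5.0000, C_4=6.1488: slack

4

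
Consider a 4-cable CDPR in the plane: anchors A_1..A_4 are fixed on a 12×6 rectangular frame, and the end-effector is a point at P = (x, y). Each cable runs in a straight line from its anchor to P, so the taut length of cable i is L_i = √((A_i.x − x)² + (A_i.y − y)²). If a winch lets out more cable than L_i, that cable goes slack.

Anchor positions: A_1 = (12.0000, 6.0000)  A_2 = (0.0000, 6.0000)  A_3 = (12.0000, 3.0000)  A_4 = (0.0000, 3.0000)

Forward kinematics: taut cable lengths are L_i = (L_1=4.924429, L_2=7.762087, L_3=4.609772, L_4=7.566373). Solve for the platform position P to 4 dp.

expand ‖A_i−P‖²=L_i² and subtract eq 1 (k_i ≔ ‖A_i‖²−L_i²)
k_1 = 144.0000+36.0000−24.2500 = 155.7500
eq1−eq2 → [24.0000  0.0000]·P = 180.0000
eq1−eq3 → [0.0000  6.0000]·P = 24.0000
eq1−eq4 → [24.0000  6.0000]·P = 204.0000
2×2 solve → P = (7.5000, 4.0000)
check cable 4: ‖A_4−P‖² = 57.2500 ≈ L_4² = 57.2500 ✓

(7.5000, 4.0000)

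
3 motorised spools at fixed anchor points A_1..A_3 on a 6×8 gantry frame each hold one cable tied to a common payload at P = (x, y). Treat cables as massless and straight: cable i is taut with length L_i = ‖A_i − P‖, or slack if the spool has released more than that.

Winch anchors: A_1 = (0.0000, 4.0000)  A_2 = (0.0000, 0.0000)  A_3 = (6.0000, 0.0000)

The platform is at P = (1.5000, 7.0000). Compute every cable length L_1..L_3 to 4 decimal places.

L_1: Δ = A_1−P = (-1.5000, -3.0000) → ‖Δ‖ = √11.2500 = 3.3541
L_2: Δ = A_2−P = (-1.5000, -7.0000) → ‖Δ‖ = √51.2500 = 7.1589
L_3: Δ = A_3−P = (4.5000, -7.0000) → ‖Δ‖ = √69.2500 = 8.3217

(3.3541, 7.1589, 8.3217)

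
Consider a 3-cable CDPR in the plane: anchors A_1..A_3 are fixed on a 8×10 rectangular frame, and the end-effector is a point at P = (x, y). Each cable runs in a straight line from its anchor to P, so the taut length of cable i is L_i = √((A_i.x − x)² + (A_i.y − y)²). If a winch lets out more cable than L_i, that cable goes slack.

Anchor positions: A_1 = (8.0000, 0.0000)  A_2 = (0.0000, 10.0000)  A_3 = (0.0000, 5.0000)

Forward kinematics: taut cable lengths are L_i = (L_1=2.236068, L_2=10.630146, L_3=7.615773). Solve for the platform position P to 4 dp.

each cable: (A_i−P)·(A_i−P) = L_i²; let c_i = ‖A_i‖²−L_i²
c_1 = 64.0000+0.0000−5.0000 = 59.0000
row 1: 16.0000x − 20.0000y = 72.0000  (c_2=-13.0000)
row 2: 16.0000x − 10.0000y = 92.0000  (c_3=-33.0000)
Cramer on rows 1–2 → x = 7.0000, y = 2.0000

(7.0000, 2.0000)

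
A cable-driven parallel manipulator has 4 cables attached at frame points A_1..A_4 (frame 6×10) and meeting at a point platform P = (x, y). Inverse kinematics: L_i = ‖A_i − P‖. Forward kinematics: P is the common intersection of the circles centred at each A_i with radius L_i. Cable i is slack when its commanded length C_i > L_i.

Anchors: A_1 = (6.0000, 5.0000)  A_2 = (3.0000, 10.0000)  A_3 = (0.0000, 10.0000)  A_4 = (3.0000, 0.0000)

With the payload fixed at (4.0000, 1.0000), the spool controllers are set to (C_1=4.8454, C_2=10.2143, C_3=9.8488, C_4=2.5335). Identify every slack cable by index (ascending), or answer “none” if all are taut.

1, 2, 4

i=1: geometric 4.4721 vs commanded 4.8454 ⇒ slack
i=2: geometric 9.0554 vs commanded 10.2143 ⇒ slack
i=3: geometric 9.8489 vs commanded 9.8488 ⇒ taut
i=4: geometric 1.4142 vs commanded 2.5335 ⇒ slack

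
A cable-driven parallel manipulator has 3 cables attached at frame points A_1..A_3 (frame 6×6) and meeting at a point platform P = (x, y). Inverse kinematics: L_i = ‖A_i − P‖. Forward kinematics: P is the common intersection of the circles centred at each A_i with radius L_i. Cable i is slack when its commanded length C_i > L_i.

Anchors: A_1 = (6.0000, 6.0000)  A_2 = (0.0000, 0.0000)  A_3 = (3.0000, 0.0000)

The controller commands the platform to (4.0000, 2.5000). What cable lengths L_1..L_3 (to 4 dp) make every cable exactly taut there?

(4.0311, 4.7170, 2.6926)

cable 1: Δx=2.0000, Δy=3.5000; L_1 = √(Δx²+Δy²) = 4.0311
cable 2: Δx=-4.0000, Δy=-2.5000; L_2 = √(Δx²+Δy²) = 4.7170
cable 3: Δx=-1.0000, Δy=-2.5000; L_3 = √(Δx²+Δy²) = 2.6926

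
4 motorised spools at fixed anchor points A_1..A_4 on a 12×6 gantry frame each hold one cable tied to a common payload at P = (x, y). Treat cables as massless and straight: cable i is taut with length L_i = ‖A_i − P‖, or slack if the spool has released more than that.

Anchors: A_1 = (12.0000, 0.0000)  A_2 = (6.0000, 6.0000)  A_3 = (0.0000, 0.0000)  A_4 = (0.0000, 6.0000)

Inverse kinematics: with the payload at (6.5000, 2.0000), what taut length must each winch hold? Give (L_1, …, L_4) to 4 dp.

(5.8523, 4.0311, 6.8007, 7.6322)

L_1 = √((12.0000−6.5000)² + (0.0000−2.0000)²) = 5.8523
L_2 = √((6.0000−6.5000)² + (6.0000−2.0000)²) = 4.0311
L_3 = √((0.0000−6.5000)² + (0.0000−2.0000)²) = 6.8007
L_4 = √((0.0000−6.5000)² + (6.0000−2.0000)²) = 7.6322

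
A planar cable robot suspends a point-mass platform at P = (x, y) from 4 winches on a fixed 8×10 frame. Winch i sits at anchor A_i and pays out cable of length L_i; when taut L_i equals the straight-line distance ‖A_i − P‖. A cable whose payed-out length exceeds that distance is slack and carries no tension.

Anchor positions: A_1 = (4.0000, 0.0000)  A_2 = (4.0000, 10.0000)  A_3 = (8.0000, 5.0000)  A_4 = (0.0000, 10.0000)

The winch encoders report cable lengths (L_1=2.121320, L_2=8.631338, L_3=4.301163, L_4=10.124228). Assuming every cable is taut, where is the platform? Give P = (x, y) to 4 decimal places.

expand ‖A_i−P‖²=L_i² and subtract eq 1 (c_i ≔ ‖A_i‖²−L_i²)
c_1 = 16.0000+0.0000−4.5000 = 11.5000
eq1−eq2 → [0.0000  -20.0000]·P = -30.0000
eq1−eq3 → [-8.0000  -10.0000]·P = -59.0000
eq1−eq4 → [8.0000  -20.0000]·P = 14.0000
2×2 solve → P = (5.5000, 1.5000)
check cable 4: ‖A_4−P‖² = 102.5000 ≈ L_4² = 102.5000 ✓

(5.5000, 1.5000)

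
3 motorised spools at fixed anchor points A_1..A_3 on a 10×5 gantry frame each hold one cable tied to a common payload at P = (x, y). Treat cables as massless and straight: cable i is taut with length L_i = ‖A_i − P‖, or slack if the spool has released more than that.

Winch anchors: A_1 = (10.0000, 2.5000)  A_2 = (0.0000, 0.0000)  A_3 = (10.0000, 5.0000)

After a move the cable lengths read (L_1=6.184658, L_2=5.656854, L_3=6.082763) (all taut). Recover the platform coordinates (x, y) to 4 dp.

each cable: (A_i−P)·(A_i−P) = L_i²; let q_i = ‖A_i‖²−L_i²
q_1 = 100.0000+6.2500−38.2500 = 68.0000
row 1: 20.0000x + 5.0000y = 100.0000  (q_2=-32.0000)
row 2: 0.0000x − 5.0000y = -20.0000  (q_3=88.0000)
Cramer on rows 1–2 → x = 4.0000, y = 4.0000

(4.0000, 4.0000)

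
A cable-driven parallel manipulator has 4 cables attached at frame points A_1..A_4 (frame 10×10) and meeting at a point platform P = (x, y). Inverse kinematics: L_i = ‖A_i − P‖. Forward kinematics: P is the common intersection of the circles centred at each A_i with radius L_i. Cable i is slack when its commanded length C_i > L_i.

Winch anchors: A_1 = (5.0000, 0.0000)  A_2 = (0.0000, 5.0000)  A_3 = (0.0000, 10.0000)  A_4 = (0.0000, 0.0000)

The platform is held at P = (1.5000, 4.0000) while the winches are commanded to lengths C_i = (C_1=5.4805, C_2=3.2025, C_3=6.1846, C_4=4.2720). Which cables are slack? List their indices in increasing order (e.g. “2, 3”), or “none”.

1, 2

i=1: geometric 5.3151 vs commanded 5.4805 ⇒ slack
i=2: geometric 1.8028 vs commanded 3.2025 ⇒ slack
i=3: geometric 6.1847 vs commanded 6.1846 ⇒ taut
i=4: geometric 4.2720 vs commanded 4.2720 ⇒ taut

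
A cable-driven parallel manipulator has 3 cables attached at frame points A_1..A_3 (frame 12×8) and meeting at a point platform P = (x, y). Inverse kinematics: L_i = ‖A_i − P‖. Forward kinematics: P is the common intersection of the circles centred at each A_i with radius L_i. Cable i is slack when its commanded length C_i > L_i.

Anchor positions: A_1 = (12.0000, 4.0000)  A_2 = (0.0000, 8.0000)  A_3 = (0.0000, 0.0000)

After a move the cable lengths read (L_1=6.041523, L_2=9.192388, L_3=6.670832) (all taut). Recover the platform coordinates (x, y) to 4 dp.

circle eqns → linear via eq_j − eq_1; set c_j = A_j·A_j − L_j²
c_1 = 144.0000+16.0000−36.5000 = 123.5000
24.0000·x − 8.0000·y = c_1−c_2 = 144.0000
24.0000·x + 8.0000·y = c_1−c_3 = 168.0000
solve first two rows → x=6.5000, y=1.5000

(6.5000, 1.5000)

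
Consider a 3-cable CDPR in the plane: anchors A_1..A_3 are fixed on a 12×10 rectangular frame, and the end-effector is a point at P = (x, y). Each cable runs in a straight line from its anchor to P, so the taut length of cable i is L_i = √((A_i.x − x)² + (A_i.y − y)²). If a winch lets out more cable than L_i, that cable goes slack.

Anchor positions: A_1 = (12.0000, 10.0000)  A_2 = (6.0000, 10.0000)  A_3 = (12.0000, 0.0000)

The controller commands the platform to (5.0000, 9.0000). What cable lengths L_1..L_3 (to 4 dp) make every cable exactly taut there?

(7.0711, 1.4142, 11.4018)

cable 1: Δx=7.0000, Δy=1.0000; L_1 = √(Δx²+Δy²) = 7.0711
cable 2: Δx=1.0000, Δy=1.0000; L_2 = √(Δx²+Δy²) = 1.4142
cable 3: Δx=7.0000, Δy=-9.0000; L_3 = √(Δx²+Δy²) = 11.4018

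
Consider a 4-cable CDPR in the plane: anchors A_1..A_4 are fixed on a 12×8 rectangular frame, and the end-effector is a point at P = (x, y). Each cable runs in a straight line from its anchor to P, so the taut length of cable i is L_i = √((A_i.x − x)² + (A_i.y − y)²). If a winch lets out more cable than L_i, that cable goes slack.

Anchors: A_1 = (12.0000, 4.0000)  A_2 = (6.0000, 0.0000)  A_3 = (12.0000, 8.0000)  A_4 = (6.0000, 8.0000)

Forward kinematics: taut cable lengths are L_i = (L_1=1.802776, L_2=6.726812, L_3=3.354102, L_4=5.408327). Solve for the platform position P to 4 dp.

(10.5000, 5.0000)

circle eqns → linear via eq_j − eq_1; set k_j = A_j·A_j − L_j²
k_1 = 144.0000+16.0000−3.2500 = 156.7500
12.0000·x + 8.0000·y = k_1−k_2 = 166.0000
0.0000·x − 8.0000·y = k_1−k_3 = -40.0000
12.0000·x − 8.0000·y = k_1−k_4 = 86.0000
solve first two rows → x=10.5000, y=5.0000
check cable 4: ‖A_4−P‖² = 29.2500 ≈ L_4² = 29.2500 ✓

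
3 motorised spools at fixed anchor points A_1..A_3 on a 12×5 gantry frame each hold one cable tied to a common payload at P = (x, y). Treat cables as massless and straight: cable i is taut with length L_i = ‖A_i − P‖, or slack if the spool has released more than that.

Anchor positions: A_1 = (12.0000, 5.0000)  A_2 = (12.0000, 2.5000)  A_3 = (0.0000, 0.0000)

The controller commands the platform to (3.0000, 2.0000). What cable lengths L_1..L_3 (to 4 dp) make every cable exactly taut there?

L_1 = √((12.0000−3.0000)² + (5.0000−2.0000)²) = 9.4868
L_2 = √((12.0000−3.0000)² + (2.5000−2.0000)²) = 9.0139
L_3 = √((0.0000−3.0000)² + (0.0000−2.0000)²) = 3.6056

(9.4868, 9.0139, 3.6056)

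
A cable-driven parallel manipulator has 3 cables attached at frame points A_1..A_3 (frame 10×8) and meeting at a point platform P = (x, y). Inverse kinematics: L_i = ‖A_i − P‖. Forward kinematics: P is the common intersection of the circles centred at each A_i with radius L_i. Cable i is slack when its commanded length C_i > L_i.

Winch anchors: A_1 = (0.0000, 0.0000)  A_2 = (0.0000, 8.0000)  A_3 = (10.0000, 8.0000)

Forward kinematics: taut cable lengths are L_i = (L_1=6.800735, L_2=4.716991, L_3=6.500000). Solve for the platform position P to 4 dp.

(4.0000, 5.5000)

each cable: (A_i−P)·(A_i−P) = L_i²; let k_i = ‖A_i‖²−L_i²
k_1 = 0.0000+0.0000−46.2500 = -46.2500
row 1: 0.0000x − 16.0000y = -88.0000  (k_2=41.7500)
row 2: -20.0000x − 16.0000y = -168.0000  (k_3=121.7500)
Cramer on rows 1–2 → x = 4.0000, y = 5.5000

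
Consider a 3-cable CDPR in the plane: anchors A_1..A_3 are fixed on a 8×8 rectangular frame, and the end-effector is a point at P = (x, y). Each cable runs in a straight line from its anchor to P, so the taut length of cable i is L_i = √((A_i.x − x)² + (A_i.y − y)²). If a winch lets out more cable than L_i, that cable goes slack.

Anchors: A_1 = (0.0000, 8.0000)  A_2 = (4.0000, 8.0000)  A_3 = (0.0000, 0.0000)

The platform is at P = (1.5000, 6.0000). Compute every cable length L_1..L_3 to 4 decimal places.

cable 1: Δx=-1.5000, Δy=2.0000; L_1 = √(Δx²+Δy²) = 2.5000
cable 2: Δx=2.5000, Δy=2.0000; L_2 = √(Δx²+Δy²) = 3.2016
cable 3: Δx=-1.5000, Δy=-6.0000; L_3 = √(Δx²+Δy²) = 6.1847

(2.5000, 3.2016, 6.1847)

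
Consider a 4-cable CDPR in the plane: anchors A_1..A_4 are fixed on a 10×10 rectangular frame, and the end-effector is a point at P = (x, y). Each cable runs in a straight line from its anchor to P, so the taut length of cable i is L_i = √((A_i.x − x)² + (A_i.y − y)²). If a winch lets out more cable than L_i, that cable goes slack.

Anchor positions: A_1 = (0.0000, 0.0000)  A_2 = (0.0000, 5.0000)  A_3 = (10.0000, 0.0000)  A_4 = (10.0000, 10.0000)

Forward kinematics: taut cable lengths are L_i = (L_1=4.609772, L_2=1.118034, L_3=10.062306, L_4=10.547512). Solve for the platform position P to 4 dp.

expand ‖A_i−P‖²=L_i² and subtract eq 1 (k_i ≔ ‖A_i‖²−L_i²)
k_1 = 0.0000+0.0000−21.2500 = -21.2500
eq1−eq2 → [0.0000  -10.0000]·P = -45.0000
eq1−eq3 → [-20.0000  0.0000]·P = -20.0000
eq1−eq4 → [-20.0000  -20.0000]·P = -110.0000
2×2 solve → P = (1.0000, 4.5000)
check cable 4: ‖A_4−P‖² = 111.2500 ≈ L_4² = 111.2500 ✓

(1.0000, 4.5000)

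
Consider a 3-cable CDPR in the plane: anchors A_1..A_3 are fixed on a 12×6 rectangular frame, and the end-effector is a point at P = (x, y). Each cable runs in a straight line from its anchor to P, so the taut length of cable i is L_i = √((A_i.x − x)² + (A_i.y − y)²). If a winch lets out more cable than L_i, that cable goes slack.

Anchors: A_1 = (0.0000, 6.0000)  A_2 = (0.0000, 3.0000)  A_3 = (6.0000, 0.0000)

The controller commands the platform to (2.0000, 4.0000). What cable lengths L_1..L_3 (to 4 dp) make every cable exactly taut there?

(2.8284, 2.2361, 5.6569)

L_1 = √((0.0000−2.0000)² + (6.0000−4.0000)²) = 2.8284
L_2 = √((0.0000−2.0000)² + (3.0000−4.0000)²) = 2.2361
L_3 = √((6.0000−2.0000)² + (0.0000−4.0000)²) = 5.6569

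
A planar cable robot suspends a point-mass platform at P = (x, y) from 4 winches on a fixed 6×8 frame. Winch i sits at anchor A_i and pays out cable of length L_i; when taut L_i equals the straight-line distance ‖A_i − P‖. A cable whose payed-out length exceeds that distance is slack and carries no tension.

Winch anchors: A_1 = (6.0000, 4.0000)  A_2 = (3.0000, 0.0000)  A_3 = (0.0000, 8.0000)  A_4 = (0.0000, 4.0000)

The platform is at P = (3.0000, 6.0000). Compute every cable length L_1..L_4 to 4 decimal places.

cable 1: Δx=3.0000, Δy=-2.0000; L_1 = √(Δx²+Δy²) = 3.6056
cable 2: Δx=0.0000, Δy=-6.0000; L_2 = √(Δx²+Δy²) = 6.0000
cable 3: Δx=-3.0000, Δy=2.0000; L_3 = √(Δx²+Δy²) = 3.6056
cable 4: Δx=-3.0000, Δy=-2.0000; L_4 = √(Δx²+Δy²) = 3.6056

(3.6056, 6.0000, 3.6056, 3.6056)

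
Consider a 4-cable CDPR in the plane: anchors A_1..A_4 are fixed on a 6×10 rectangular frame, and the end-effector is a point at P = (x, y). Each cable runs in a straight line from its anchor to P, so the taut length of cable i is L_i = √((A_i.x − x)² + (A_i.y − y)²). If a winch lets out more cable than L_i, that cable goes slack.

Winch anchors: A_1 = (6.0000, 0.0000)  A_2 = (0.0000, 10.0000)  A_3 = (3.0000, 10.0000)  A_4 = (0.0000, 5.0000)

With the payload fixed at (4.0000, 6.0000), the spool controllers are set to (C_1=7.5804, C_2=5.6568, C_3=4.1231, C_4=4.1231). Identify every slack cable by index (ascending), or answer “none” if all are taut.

i=1: geometric 6.3246 vs commanded 7.5804 ⇒ slack
i=2: geometric 5.6569 vs commanded 5.6568 ⇒ taut
i=3: geometric 4.1231 vs commanded 4.1231 ⇒ taut
i=4: geometric 4.1231 vs commanded 4.1231 ⇒ taut

1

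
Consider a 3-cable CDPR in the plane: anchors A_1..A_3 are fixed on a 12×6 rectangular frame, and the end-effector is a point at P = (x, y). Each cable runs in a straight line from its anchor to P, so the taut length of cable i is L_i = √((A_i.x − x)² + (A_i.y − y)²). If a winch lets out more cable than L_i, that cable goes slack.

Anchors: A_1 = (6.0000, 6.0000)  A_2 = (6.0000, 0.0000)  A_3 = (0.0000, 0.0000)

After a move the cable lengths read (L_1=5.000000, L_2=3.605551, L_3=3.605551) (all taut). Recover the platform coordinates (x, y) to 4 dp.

each cable: (A_i−P)·(A_i−P) = L_i²; let c_i = ‖A_i‖²−L_i²
c_1 = 36.0000+36.0000−25.0000 = 47.0000
row 1: 0.0000x + 12.0000y = 24.0000  (c_2=23.0000)
row 2: 12.0000x + 12.0000y = 60.0000  (c_3=-13.0000)
Cramer on rows 1–2 → x = 3.0000, y = 2.0000

(3.0000, 2.0000)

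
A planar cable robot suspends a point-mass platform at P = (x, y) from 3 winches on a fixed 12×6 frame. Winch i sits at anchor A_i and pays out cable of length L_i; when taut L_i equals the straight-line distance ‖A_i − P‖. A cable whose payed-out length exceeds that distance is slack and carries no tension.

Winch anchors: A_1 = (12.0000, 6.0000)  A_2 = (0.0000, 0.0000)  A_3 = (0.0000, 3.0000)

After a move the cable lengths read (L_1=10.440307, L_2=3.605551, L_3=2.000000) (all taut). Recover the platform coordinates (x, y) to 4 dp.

(2.0000, 3.0000)

expand ‖A_i−P‖²=L_i² and subtract eq 1 (c_i ≔ ‖A_i‖²−L_i²)
c_1 = 144.0000+36.0000−109.0000 = 71.0000
eq1−eq2 → [24.0000  12.0000]·P = 84.0000
eq1−eq3 → [24.0000  6.0000]·P = 66.0000
2×2 solve → P = (2.0000, 3.0000)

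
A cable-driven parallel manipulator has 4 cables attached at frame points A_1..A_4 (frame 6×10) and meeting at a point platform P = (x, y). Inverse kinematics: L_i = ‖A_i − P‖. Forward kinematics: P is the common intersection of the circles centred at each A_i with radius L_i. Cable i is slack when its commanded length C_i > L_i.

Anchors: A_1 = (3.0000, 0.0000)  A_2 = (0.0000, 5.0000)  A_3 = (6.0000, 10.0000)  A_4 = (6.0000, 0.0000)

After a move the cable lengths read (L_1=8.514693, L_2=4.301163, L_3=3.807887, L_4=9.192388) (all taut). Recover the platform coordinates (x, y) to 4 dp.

each cable: (A_i−P)·(A_i−P) = L_i²; let c_i = ‖A_i‖²−L_i²
c_1 = 9.0000+0.0000−72.5000 = -63.5000
row 1: 6.0000x − 10.0000y = -70.0000  (c_2=6.5000)
row 2: -6.0000x − 20.0000y = -185.0000  (c_3=121.5000)
row 3: -6.0000x + 0.0000y = -15.0000  (c_4=-48.5000)
Cramer on rows 1–2 → x = 2.5000, y = 8.5000
check cable 4: ‖A_4−P‖² = 84.5000 ≈ L_4² = 84.5000 ✓

(2.5000, 8.5000)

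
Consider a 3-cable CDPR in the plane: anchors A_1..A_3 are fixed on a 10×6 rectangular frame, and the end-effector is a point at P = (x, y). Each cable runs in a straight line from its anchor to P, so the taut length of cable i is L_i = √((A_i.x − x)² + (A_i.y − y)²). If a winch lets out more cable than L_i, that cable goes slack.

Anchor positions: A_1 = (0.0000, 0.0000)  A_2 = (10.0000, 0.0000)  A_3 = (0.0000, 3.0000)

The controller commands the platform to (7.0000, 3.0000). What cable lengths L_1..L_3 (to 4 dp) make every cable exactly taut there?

(7.6158, 4.2426, 7.0000)

L_1 = √((0.0000−7.0000)² + (0.0000−3.0000)²) = 7.6158
L_2 = √((10.0000−7.0000)² + (0.0000−3.0000)²) = 4.2426
L_3 = √((0.0000−7.0000)² + (3.0000−3.0000)²) = 7.0000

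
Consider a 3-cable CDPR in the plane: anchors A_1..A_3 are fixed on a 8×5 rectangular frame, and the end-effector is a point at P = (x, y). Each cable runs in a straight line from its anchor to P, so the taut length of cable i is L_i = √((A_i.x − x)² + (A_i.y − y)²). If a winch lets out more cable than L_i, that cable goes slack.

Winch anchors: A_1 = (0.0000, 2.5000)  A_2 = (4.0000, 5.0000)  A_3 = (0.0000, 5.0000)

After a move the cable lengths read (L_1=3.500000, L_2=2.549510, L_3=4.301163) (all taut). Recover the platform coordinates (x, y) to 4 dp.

circle eqns → linear via eq_j − eq_1; set k_j = A_j·A_j − L_j²
k_1 = 0.0000+6.2500−12.2500 = -6.0000
-8.0000·x − 5.0000·y = k_1−k_2 = -40.5000
0.0000·x − 5.0000·y = k_1−k_3 = -12.5000
solve first two rows → x=3.5000, y=2.5000

(3.5000, 2.5000)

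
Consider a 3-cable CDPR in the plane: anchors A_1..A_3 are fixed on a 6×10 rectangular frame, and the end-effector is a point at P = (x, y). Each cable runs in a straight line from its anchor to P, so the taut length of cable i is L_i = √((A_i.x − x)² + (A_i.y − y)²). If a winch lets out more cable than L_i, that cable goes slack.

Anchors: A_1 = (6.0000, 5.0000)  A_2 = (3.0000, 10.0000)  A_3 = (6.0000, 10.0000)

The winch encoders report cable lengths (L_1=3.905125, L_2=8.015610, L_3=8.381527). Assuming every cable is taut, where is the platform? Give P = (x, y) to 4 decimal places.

(3.5000, 2.0000)

each cable: (A_i−P)·(A_i−P) = L_i²; let k_i = ‖A_i‖²−L_i²
k_1 = 36.0000+25.0000−15.2500 = 45.7500
row 1: 6.0000x − 10.0000y = 1.0000  (k_2=44.7500)
row 2: 0.0000x − 10.0000y = -20.0000  (k_3=65.7500)
Cramer on rows 1–2 → x = 3.5000, y = 2.0000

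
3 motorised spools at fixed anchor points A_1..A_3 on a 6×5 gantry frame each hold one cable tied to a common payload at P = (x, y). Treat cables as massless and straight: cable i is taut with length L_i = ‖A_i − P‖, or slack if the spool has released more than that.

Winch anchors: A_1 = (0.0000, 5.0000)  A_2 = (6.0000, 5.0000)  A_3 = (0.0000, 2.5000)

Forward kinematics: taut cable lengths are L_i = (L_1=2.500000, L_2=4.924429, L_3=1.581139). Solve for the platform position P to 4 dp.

circle eqns → linear via eq_j − eq_1; set k_j = A_j·A_j − L_j²
k_1 = 0.0000+25.0000−6.2500 = 18.7500
-12.0000·x + 0.0000·y = k_1−k_2 = -18.0000
0.0000·x + 5.0000·y = k_1−k_3 = 15.0000
solve first two rows → x=1.5000, y=3.0000

(1.5000, 3.0000)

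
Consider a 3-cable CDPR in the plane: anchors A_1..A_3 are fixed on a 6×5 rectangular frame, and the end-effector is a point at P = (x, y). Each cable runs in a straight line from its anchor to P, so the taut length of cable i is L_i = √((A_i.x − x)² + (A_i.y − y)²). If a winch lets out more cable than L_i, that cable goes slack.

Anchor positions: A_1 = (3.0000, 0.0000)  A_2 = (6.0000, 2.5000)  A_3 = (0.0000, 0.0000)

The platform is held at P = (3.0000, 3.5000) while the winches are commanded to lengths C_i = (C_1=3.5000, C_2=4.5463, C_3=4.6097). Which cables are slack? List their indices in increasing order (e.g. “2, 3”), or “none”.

cable 1: √((0.0000)²+(-3.5000)²)=3.5000, C_1=3.5000: taut
cable 2: √((3.0000)²+(-1.0000)²)=3.1623, C_2=4.5463: slack
cable 3: √((-3.0000)²+(-3.5000)²)=4.6098, C_3=4.6097: taut

2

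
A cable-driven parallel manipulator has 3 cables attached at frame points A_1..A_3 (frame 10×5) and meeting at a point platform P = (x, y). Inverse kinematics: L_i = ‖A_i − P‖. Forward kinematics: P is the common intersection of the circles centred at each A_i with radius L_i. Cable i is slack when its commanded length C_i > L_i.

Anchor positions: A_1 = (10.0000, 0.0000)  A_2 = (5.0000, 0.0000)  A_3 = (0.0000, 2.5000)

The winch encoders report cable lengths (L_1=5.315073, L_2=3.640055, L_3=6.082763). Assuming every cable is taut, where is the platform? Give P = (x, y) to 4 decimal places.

(6.0000, 3.5000)

each cable: (A_i−P)·(A_i−P) = L_i²; let k_i = ‖A_i‖²−L_i²
k_1 = 100.0000+0.0000−28.2500 = 71.7500
row 1: 10.0000x + 0.0000y = 60.0000  (k_2=11.7500)
row 2: 20.0000x − 5.0000y = 102.5000  (k_3=-30.7500)
Cramer on rows 1–2 → x = 6.0000, y = 3.5000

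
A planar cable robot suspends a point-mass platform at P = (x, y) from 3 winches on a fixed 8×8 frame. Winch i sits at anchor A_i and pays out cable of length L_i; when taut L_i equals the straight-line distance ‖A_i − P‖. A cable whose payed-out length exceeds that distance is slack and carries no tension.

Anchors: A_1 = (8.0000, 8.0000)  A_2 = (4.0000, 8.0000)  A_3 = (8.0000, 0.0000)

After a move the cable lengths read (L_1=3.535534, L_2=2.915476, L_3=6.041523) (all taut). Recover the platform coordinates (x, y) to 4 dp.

(5.5000, 5.5000)

each cable: (A_i−P)·(A_i−P) = L_i²; let k_i = ‖A_i‖²−L_i²
k_1 = 64.0000+64.0000−12.5000 = 115.5000
row 1: 8.0000x + 0.0000y = 44.0000  (k_2=71.5000)
row 2: 0.0000x + 16.0000y = 88.0000  (k_3=27.5000)
Cramer on rows 1–2 → x = 5.5000, y = 5.5000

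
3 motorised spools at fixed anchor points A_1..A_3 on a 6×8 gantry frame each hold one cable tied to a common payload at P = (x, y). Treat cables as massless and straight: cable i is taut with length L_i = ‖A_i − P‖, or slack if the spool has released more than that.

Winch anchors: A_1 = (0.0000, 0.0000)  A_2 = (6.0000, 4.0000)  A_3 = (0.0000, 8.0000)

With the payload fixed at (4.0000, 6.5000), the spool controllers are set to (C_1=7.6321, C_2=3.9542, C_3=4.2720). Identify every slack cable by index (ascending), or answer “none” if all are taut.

2

cable 1: √((-4.0000)²+(-6.5000)²)=7.6322, C_1=7.6321: taut
cable 2: √((2.0000)²+(-2.5000)²)=3.2016, C_2=3.9542: slack
cable 3: √((-4.0000)²+(1.5000)²)=4.2720, C_3=4.2720: taut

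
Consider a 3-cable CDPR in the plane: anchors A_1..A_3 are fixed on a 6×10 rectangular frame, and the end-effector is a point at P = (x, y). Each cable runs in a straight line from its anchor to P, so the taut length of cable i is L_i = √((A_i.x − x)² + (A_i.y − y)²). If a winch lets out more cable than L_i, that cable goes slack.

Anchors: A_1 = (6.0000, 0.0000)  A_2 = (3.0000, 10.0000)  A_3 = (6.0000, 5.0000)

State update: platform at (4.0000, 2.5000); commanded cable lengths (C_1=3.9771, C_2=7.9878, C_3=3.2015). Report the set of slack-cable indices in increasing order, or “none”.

cable 1: L_1 = ‖A_1−P‖ = 3.2016;  C_1 = 3.9771 → slack
cable 2: L_2 = ‖A_2−P‖ = 7.5664;  C_2 = 7.9878 → slack
cable 3: L_3 = ‖A_3−P‖ = 3.2016;  C_3 = 3.2015 → taut

1, 2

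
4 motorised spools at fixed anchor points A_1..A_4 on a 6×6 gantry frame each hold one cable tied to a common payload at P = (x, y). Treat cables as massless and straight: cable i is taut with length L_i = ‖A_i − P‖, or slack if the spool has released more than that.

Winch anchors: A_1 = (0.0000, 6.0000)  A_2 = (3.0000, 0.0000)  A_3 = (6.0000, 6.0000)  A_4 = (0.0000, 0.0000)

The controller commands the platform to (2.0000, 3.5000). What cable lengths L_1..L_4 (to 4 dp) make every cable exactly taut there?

L_1 = √((0.0000−2.0000)² + (6.0000−3.5000)²) = 3.2016
L_2 = √((3.0000−2.0000)² + (0.0000−3.5000)²) = 3.6401
L_3 = √((6.0000−2.0000)² + (6.0000−3.5000)²) = 4.7170
L_4 = √((0.0000−2.0000)² + (0.0000−3.5000)²) = 4.0311

(3.2016, 3.6401, 4.7170, 4.0311)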